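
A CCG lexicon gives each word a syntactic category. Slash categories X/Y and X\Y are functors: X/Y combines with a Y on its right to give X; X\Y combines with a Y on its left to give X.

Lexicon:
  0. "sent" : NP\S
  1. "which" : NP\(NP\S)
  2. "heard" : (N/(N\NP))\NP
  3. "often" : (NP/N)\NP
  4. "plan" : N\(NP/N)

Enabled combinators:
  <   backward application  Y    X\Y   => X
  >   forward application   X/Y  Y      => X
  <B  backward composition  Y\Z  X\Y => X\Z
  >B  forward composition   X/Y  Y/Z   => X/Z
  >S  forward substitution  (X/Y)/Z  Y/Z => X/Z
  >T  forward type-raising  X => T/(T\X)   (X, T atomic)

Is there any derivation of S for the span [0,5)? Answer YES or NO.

NP\S NP\(NP\S) (N/(N\NP))\NP (NP/N)\NP N\(NP/N)
CKY chart[0,5] = {N, N/(N\N), NP/(NP\N), PP/(PP\N), S/(S\N)}; S ∉ chart

NO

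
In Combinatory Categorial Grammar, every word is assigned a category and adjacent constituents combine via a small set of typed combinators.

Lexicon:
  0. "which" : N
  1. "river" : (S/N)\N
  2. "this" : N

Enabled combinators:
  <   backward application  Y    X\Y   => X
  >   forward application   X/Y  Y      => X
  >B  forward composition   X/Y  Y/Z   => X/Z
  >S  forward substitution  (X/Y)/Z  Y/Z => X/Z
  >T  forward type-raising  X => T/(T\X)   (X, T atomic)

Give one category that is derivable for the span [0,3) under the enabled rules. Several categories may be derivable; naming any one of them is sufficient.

[0,3] S   >
  [0,2] S/N   <
    [0,1] "which" : N
    [1,2] "river" : (S/N)\N
  [2,3] "this" : N

S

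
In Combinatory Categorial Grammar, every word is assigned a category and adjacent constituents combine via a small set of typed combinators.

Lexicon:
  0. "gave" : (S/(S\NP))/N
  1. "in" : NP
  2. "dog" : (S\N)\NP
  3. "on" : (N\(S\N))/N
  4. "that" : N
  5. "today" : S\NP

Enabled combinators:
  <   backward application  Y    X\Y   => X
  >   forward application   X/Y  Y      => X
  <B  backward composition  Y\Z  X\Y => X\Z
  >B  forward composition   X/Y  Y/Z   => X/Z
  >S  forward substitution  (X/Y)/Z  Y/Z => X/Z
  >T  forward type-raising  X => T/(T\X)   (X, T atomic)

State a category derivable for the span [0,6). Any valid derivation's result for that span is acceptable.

[0,6] S   >
  [0,5] S/(S\NP)   >
    [0,1] "gave" : (S/(S\NP))/N
    [1,5] N   <
      [1,3] S\N   <
        [1,2] "in" : NP
        [2,3] "dog" : (S\N)\NP
      [3,5] N\(S\N)   >
        [3,4] "on" : (N\(S\N))/N
        [4,5] "that" : N
  [5,6] "today" : S\NP

S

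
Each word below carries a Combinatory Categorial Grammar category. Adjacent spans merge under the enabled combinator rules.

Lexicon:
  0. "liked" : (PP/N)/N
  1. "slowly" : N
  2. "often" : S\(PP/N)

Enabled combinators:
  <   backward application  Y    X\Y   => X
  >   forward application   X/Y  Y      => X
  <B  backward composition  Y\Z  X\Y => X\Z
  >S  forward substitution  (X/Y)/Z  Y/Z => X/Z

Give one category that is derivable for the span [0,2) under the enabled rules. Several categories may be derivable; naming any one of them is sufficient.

[0,3] S   <
  [0,2] PP/N   >
    [0,1] "liked" : (PP/N)/N
    [1,2] "slowly" : N
  [2,3] "often" : S\(PP/N)

PP/N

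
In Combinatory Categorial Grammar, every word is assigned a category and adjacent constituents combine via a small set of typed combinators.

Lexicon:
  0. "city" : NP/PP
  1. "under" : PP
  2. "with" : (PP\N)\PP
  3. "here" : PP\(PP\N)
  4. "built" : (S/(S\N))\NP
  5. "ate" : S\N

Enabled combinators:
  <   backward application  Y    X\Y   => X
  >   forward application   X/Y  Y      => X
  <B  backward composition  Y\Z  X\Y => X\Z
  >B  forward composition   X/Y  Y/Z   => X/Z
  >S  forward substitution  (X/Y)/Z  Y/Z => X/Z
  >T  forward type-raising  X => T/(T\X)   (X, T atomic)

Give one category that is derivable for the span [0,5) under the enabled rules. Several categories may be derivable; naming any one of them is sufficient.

S/(S\N)

[0,6] S   >
  [0,5] S/(S\N)   <
    [0,4] NP   >
      [0,1] "city" : NP/PP
      [1,4] PP   <
        [1,3] PP\N   <
          [1,2] "under" : PP
          [2,3] "with" : (PP\N)\PP
        [3,4] "here" : PP\(PP\N)
    [4,5] "built" : (S/(S\N))\NP
  [5,6] "ate" : S\N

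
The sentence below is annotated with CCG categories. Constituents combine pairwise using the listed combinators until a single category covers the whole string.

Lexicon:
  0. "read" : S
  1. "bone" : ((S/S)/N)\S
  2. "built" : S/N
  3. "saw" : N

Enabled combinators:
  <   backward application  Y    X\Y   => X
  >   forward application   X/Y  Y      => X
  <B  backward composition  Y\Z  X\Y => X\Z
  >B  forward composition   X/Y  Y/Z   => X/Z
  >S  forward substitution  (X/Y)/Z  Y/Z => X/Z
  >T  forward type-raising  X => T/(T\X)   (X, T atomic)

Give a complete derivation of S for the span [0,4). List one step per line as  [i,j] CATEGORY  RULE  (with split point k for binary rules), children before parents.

[0,4] S   >
  [0,3] S/N   >S
    [0,2] (S/S)/N   <
      [0,1] "read" : S
      [1,2] "bone" : ((S/S)/N)\S
    [2,3] "built" : S/N
  [3,4] "saw" : N

[0,1] S  lex  "read"
[1,2] ((S/S)/N)\S  lex  "bone"
[0,2] (S/S)/N  <  k=1
[2,3] S/N  lex  "built"
[0,3] S/N  >S  k=2
[3,4] N  lex  "saw"
[0,4] S  >  k=3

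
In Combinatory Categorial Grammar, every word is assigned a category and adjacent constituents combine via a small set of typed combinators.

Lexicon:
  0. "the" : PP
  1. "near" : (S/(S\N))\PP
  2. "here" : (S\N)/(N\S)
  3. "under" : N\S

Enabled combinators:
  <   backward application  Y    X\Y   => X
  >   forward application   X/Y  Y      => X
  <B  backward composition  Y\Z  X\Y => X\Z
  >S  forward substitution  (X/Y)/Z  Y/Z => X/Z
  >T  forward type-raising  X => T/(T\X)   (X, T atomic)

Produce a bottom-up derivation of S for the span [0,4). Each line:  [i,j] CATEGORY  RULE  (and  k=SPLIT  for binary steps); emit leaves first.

[0,4] S   >
  [0,2] S/(S\N)   <
    [0,1] "the" : PP
    [1,2] "near" : (S/(S\N))\PP
  [2,4] S\N   >
    [2,3] "here" : (S\N)/(N\S)
    [3,4] "under" : N\S

[0,1] PP  lex  "the"
[1,2] (S/(S\N))\PP  lex  "near"
[0,2] S/(S\N)  <  k=1
[2,3] (S\N)/(N\S)  lex  "here"
[3,4] N\S  lex  "under"
[2,4] S\N  >  k=3
[0,4] S  >  k=2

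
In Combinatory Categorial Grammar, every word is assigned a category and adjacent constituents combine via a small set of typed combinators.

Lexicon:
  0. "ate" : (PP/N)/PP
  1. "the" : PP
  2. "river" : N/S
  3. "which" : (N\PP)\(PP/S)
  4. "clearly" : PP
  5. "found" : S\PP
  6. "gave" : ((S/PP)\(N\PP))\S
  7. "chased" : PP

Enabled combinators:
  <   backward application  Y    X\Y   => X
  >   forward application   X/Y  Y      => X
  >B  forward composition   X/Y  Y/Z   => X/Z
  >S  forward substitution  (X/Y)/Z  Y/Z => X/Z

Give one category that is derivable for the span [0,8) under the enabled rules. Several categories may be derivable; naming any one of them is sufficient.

[0,8] S   >
  [0,7] S/PP   <
    [0,4] N\PP   <
      [0,3] PP/S   >B
        [0,2] PP/N   >
          [0,1] "ate" : (PP/N)/PP
          [1,2] "the" : PP
        [2,3] "river" : N/S
      [3,4] "which" : (N\PP)\(PP/S)
    [4,7] (S/PP)\(N\PP)   <
      [4,6] S   <
        [4,5] "clearly" : PP
        [5,6] "found" : S\PP
      [6,7] "gave" : ((S/PP)\(N\PP))\S
  [7,8] "chased" : PP

S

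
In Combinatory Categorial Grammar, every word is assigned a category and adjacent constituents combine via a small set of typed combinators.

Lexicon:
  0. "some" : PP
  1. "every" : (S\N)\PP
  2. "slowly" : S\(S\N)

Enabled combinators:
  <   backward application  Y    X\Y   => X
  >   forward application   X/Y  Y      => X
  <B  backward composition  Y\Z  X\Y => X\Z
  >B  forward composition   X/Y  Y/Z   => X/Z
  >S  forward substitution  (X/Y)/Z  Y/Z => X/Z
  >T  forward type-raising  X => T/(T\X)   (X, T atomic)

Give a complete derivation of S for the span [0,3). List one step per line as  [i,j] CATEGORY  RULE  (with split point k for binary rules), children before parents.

[0,1] PP  lex  "some"
[1,2] (S\N)\PP  lex  "every"
[0,2] S\N  <  k=1
[2,3] S\(S\N)  lex  "slowly"
[0,3] S  <  k=2

[0,3] S   <
  [0,2] S\N   <
    [0,1] "some" : PP
    [1,2] "every" : (S\N)\PP
  [2,3] "slowly" : S\(S\N)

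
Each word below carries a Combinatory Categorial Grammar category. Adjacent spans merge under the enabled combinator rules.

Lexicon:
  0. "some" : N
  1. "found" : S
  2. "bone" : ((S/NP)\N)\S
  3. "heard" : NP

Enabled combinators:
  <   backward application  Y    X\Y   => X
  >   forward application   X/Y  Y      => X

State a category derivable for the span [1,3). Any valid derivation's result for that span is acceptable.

[0,4] S   >
  [0,3] S/NP   <
    [0,1] "some" : N
    [1,3] (S/NP)\N   <
      [1,2] "found" : S
      [2,3] "bone" : ((S/NP)\N)\S
  [3,4] "heard" : NP

(S/NP)\N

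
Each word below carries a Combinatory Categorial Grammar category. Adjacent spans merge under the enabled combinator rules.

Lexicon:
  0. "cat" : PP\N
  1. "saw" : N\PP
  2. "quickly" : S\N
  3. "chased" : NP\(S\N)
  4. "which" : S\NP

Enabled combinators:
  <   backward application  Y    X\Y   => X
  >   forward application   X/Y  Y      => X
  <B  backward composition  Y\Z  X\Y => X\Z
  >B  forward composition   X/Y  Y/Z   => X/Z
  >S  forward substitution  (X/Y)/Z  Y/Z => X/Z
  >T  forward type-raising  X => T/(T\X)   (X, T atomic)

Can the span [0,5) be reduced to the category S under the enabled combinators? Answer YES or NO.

[0,5] S   <
  [0,4] NP   <
    [0,3] S\N   <B
      [0,2] N\N   <B
        [0,1] "cat" : PP\N
        [1,2] "saw" : N\PP
      [2,3] "quickly" : S\N
    [3,4] "chased" : NP\(S\N)
  [4,5] "which" : S\NP

YES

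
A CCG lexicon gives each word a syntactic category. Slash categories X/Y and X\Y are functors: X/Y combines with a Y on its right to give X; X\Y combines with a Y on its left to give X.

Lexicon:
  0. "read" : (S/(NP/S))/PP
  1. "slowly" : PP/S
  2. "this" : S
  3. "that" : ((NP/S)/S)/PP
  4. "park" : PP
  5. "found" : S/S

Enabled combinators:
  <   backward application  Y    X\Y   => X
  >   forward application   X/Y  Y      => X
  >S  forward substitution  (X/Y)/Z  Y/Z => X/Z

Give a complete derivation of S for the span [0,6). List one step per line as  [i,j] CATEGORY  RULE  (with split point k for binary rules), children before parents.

[0,6] S   >
  [0,3] S/(NP/S)   >
    [0,1] "read" : (S/(NP/S))/PP
    [1,3] PP   >
      [1,2] "slowly" : PP/S
      [2,3] "this" : S
  [3,6] NP/S   >S
    [3,5] (NP/S)/S   >
      [3,4] "that" : ((NP/S)/S)/PP
      [4,5] "park" : PP
    [5,6] "found" : S/S

[0,1] (S/(NP/S))/PP  lex  "read"
[1,2] PP/S  lex  "slowly"
[2,3] S  lex  "this"
[1,3] PP  >  k=2
[0,3] S/(NP/S)  >  k=1
[3,4] ((NP/S)/S)/PP  lex  "that"
[4,5] PP  lex  "park"
[3,5] (NP/S)/S  >  k=4
[5,6] S/S  lex  "found"
[3,6] NP/S  >S  k=5
[0,6] S  >  k=3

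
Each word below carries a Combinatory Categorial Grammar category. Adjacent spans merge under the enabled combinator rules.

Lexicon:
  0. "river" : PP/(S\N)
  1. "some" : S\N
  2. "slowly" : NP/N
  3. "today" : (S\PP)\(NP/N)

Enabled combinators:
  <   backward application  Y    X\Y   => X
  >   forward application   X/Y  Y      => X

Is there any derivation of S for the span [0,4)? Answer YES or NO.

YES

[0,4] S   <
  [0,2] PP   >
    [0,1] "river" : PP/(S\N)
    [1,2] "some" : S\N
  [2,4] S\PP   <
    [2,3] "slowly" : NP/N
    [3,4] "today" : (S\PP)\(NP/N)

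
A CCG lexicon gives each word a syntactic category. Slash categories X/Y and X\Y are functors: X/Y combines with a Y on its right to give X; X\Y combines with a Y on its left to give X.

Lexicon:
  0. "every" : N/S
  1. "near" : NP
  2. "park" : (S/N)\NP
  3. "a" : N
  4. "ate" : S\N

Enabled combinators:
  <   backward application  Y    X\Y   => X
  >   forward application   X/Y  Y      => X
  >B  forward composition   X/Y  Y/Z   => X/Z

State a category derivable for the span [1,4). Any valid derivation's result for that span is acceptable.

[0,5] S   <
  [0,4] N   >
    [0,1] "every" : N/S
    [1,4] S   >
      [1,3] S/N   <
        [1,2] "near" : NP
        [2,3] "park" : (S/N)\NP
      [3,4] "a" : N
  [4,5] "ate" : S\N

S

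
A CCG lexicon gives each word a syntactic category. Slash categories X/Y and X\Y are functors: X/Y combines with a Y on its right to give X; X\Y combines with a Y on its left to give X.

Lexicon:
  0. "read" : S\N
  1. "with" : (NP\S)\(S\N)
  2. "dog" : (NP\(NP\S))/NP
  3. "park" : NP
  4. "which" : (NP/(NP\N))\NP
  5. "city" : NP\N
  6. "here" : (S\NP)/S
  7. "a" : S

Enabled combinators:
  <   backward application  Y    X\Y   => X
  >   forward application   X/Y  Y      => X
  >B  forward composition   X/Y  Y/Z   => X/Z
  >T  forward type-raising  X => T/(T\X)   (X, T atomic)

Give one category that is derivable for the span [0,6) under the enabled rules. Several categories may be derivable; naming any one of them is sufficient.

[0,8] S   <
  [0,6] NP   <
    [0,2] NP\S   <
      [0,1] "read" : S\N
      [1,2] "with" : (NP\S)\(S\N)
    [2,6] NP\(NP\S)   >
      [2,3] "dog" : (NP\(NP\S))/NP
      [3,6] NP   >
        [3,5] NP/(NP\N)   <
          [3,4] "park" : NP
          [4,5] "which" : (NP/(NP\N))\NP
        [5,6] "city" : NP\N
  [6,8] S\NP   >
    [6,7] "here" : (S\NP)/S
    [7,8] "a" : S

NP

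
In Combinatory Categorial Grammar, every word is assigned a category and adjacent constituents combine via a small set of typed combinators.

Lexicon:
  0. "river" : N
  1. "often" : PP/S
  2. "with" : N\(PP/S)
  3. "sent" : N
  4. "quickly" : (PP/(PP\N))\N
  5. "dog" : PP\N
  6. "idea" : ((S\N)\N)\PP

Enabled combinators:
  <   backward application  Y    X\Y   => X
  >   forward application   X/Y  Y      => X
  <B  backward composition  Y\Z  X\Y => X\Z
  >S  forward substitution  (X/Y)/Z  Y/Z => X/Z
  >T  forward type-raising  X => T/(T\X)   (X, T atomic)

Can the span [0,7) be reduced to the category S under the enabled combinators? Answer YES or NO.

[0,7] S   <
  [0,1] "river" : N
  [1,7] S\N   <
    [1,3] N   <
      [1,2] "often" : PP/S
      [2,3] "with" : N\(PP/S)
    [3,7] (S\N)\N   <
      [3,6] PP   >
        [3,5] PP/(PP\N)   <
          [3,4] "sent" : N
          [4,5] "quickly" : (PP/(PP\N))\N
        [5,6] "dog" : PP\N
      [6,7] "idea" : ((S\N)\N)\PP

YES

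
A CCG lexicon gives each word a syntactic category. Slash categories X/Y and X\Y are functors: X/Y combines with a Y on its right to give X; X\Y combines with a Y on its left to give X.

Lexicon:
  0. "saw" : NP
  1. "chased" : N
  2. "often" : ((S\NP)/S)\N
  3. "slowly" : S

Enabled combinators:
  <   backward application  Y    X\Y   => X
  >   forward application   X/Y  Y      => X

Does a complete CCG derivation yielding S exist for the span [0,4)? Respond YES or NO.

[0,4] S   <
  [0,1] "saw" : NP
  [1,4] S\NP   >
    [1,3] (S\NP)/S   <
      [1,2] "chased" : N
      [2,3] "often" : ((S\NP)/S)\N
    [3,4] "slowly" : S

YES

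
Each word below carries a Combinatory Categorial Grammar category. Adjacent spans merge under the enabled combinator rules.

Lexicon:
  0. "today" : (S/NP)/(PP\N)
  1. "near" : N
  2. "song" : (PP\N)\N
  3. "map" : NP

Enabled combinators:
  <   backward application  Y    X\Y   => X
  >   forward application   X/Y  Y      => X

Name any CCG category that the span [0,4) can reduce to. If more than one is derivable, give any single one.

[0,4] S   >
  [0,3] S/NP   >
    [0,1] "today" : (S/NP)/(PP\N)
    [1,3] PP\N   <
      [1,2] "near" : N
      [2,3] "song" : (PP\N)\N
  [3,4] "map" : NP

S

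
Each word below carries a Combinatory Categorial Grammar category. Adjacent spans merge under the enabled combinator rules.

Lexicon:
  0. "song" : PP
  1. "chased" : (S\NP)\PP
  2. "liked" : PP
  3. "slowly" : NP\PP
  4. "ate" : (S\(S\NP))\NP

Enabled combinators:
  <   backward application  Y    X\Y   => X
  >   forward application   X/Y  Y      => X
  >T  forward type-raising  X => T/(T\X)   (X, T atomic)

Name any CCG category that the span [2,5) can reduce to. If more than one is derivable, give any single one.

[0,5] S   <
  [0,2] S\NP   <
    [0,1] "song" : PP
    [1,2] "chased" : (S\NP)\PP
  [2,5] S\(S\NP)   <
    [2,4] NP   <
      [2,3] "liked" : PP
      [3,4] "slowly" : NP\PP
    [4,5] "ate" : (S\(S\NP))\NP

S\(S\NP)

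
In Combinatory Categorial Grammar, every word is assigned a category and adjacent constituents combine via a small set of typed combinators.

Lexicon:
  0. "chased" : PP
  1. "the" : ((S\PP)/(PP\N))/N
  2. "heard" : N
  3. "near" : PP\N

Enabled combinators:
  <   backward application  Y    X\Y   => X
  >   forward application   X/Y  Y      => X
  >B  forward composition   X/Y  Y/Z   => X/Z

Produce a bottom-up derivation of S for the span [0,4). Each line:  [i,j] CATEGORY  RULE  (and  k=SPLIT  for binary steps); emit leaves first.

[0,1] PP  lex  "chased"
[1,2] ((S\PP)/(PP\N))/N  lex  "the"
[2,3] N  lex  "heard"
[1,3] (S\PP)/(PP\N)  >  k=2
[3,4] PP\N  lex  "near"
[1,4] S\PP  >  k=3
[0,4] S  <  k=1

[0,4] S   <
  [0,1] "chased" : PP
  [1,4] S\PP   >
    [1,3] (S\PP)/(PP\N)   >
      [1,2] "the" : ((S\PP)/(PP\N))/N
      [2,3] "heard" : N
    [3,4] "near" : PP\N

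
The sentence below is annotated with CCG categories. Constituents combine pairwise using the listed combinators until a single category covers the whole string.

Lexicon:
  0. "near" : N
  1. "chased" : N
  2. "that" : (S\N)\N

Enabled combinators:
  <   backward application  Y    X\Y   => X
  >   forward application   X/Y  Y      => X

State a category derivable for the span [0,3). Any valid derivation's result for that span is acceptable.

S

[0,3] S   <
  [0,1] "near" : N
  [1,3] S\N   <
    [1,2] "chased" : N
    [2,3] "that" : (S\N)\N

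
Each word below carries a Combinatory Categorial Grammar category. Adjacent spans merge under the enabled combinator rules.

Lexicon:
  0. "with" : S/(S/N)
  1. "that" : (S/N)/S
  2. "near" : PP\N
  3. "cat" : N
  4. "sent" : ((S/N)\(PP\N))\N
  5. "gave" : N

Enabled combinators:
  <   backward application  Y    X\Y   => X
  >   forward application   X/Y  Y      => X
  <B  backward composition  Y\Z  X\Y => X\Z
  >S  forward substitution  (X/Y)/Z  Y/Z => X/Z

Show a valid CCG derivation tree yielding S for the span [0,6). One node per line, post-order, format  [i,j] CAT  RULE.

[0,6] S   >
  [0,1] "with" : S/(S/N)
  [1,6] S/N   >
    [1,2] "that" : (S/N)/S
    [2,6] S   >
      [2,5] S/N   <
        [2,3] "near" : PP\N
        [3,5] (S/N)\(PP\N)   <
          [3,4] "cat" : N
          [4,5] "sent" : ((S/N)\(PP\N))\N
      [5,6] "gave" : N

[0,1] S/(S/N)  lex  "with"
[1,2] (S/N)/S  lex  "that"
[2,3] PP\N  lex  "near"
[3,4] N  lex  "cat"
[4,5] ((S/N)\(PP\N))\N  lex  "sent"
[3,5] (S/N)\(PP\N)  <  k=4
[2,5] S/N  <  k=3
[5,6] N  lex  "gave"
[2,6] S  >  k=5
[1,6] S/N  >  k=2
[0,6] S  >  k=1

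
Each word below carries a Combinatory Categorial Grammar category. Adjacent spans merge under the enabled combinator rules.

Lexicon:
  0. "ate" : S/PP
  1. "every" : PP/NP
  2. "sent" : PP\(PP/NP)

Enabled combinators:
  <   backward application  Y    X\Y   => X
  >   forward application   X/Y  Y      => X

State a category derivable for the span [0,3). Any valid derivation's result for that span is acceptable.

[0,3] S   >
  [0,1] "ate" : S/PP
  [1,3] PP   <
    [1,2] "every" : PP/NP
    [2,3] "sent" : PP\(PP/NP)

S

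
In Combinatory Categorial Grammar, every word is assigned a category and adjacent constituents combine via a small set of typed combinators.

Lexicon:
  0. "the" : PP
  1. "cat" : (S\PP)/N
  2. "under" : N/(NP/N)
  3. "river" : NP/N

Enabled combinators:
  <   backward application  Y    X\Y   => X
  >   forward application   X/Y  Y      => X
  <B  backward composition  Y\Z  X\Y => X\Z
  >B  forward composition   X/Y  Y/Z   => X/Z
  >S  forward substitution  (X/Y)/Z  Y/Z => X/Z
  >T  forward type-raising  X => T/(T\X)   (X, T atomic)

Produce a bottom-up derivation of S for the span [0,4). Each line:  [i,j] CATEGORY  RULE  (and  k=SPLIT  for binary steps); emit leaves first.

[0,4] S   >
  [0,1] S/(S\PP)   >T
    [0,1] "the" : PP
  [1,4] S\PP   >
    [1,2] "cat" : (S\PP)/N
    [2,4] N   >
      [2,3] "under" : N/(NP/N)
      [3,4] "river" : NP/N

[0,1] PP  lex  "the"
[0,1] S/(S\PP)  >T
[1,2] (S\PP)/N  lex  "cat"
[2,3] N/(NP/N)  lex  "under"
[3,4] NP/N  lex  "river"
[2,4] N  >  k=3
[1,4] S\PP  >  k=2
[0,4] S  >  k=1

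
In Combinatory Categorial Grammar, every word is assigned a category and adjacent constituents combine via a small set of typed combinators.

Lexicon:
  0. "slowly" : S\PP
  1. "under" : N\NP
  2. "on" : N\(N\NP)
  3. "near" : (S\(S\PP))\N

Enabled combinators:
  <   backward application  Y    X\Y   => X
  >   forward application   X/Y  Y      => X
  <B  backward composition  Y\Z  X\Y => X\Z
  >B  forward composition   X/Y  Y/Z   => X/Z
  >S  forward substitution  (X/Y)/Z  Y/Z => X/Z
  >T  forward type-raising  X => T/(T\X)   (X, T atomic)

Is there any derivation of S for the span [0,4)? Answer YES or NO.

YES

[0,4] S   <
  [0,1] "slowly" : S\PP
  [1,4] S\(S\PP)   <
    [1,3] N   <
      [1,2] "under" : N\NP
      [2,3] "on" : N\(N\NP)
    [3,4] "near" : (S\(S\PP))\N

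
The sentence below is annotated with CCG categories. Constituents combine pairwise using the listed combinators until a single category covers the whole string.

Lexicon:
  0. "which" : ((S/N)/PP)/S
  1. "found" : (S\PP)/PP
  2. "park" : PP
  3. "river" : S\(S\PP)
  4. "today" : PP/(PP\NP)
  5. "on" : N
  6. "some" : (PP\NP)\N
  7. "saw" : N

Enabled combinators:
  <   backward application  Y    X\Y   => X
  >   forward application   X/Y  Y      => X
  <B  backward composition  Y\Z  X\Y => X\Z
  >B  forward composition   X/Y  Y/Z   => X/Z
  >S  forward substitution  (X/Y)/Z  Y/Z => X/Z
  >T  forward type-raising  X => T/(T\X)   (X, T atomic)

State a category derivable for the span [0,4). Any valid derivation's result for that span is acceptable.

(S/N)/PP

[0,8] S   >
  [0,7] S/N   >
    [0,4] (S/N)/PP   >
      [0,1] "which" : ((S/N)/PP)/S
      [1,4] S   <
        [1,3] S\PP   >
          [1,2] "found" : (S\PP)/PP
          [2,3] "park" : PP
        [3,4] "river" : S\(S\PP)
    [4,7] PP   >
      [4,5] "today" : PP/(PP\NP)
      [5,7] PP\NP   <
        [5,6] "on" : N
        [6,7] "some" : (PP\NP)\N
  [7,8] "saw" : N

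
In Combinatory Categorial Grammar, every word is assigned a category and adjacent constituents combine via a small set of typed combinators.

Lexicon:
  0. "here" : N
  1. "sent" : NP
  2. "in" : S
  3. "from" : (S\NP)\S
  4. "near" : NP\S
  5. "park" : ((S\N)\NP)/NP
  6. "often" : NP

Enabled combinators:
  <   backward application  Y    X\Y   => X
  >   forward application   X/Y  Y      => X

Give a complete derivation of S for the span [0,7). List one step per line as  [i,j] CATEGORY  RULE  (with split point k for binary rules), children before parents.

[0,7] S   <
  [0,1] "here" : N
  [1,7] S\N   <
    [1,5] NP   <
      [1,4] S   <
        [1,2] "sent" : NP
        [2,4] S\NP   <
          [2,3] "in" : S
          [3,4] "from" : (S\NP)\S
      [4,5] "near" : NP\S
    [5,7] (S\N)\NP   >
      [5,6] "park" : ((S\N)\NP)/NP
      [6,7] "often" : NP

[0,1] N  lex  "here"
[1,2] NP  lex  "sent"
[2,3] S  lex  "in"
[3,4] (S\NP)\S  lex  "from"
[2,4] S\NP  <  k=3
[1,4] S  <  k=2
[4,5] NP\S  lex  "near"
[1,5] NP  <  k=4
[5,6] ((S\N)\NP)/NP  lex  "park"
[6,7] NP  lex  "often"
[5,7] (S\N)\NP  >  k=6
[1,7] S\N  <  k=5
[0,7] S  <  k=1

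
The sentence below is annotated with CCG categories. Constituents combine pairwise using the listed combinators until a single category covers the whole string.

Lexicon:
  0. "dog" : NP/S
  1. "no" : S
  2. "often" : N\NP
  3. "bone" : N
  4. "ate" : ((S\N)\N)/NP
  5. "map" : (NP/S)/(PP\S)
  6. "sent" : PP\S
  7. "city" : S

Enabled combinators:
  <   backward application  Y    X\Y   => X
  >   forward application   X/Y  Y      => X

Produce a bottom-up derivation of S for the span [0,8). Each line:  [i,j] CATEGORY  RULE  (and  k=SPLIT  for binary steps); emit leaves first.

[0,8] S   <
  [0,3] N   <
    [0,2] NP   >
      [0,1] "dog" : NP/S
      [1,2] "no" : S
    [2,3] "often" : N\NP
  [3,8] S\N   <
    [3,4] "bone" : N
    [4,8] (S\N)\N   >
      [4,5] "ate" : ((S\N)\N)/NP
      [5,8] NP   >
        [5,7] NP/S   >
          [5,6] "map" : (NP/S)/(PP\S)
          [6,7] "sent" : PP\S
        [7,8] "city" : S

[0,1] NP/S  lex  "dog"
[1,2] S  lex  "no"
[0,2] NP  >  k=1
[2,3] N\NP  lex  "often"
[0,3] N  <  k=2
[3,4] N  lex  "bone"
[4,5] ((S\N)\N)/NP  lex  "ate"
[5,6] (NP/S)/(PP\S)  lex  "map"
[6,7] PP\S  lex  "sent"
[5,7] NP/S  >  k=6
[7,8] S  lex  "city"
[5,8] NP  >  k=7
[4,8] (S\N)\N  >  k=5
[3,8] S\N  <  k=4
[0,8] S  <  k=3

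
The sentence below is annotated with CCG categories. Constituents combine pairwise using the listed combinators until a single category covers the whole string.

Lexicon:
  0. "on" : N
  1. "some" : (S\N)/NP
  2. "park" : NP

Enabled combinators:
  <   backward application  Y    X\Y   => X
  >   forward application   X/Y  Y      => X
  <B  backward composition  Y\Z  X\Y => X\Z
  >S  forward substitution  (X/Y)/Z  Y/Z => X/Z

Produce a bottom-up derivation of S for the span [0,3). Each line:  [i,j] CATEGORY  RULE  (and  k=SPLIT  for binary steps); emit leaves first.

[0,1] N  lex  "on"
[1,2] (S\N)/NP  lex  "some"
[2,3] NP  lex  "park"
[1,3] S\N  >  k=2
[0,3] S  <  k=1

[0,3] S   <
  [0,1] "on" : N
  [1,3] S\N   >
    [1,2] "some" : (S\N)/NP
    [2,3] "park" : NP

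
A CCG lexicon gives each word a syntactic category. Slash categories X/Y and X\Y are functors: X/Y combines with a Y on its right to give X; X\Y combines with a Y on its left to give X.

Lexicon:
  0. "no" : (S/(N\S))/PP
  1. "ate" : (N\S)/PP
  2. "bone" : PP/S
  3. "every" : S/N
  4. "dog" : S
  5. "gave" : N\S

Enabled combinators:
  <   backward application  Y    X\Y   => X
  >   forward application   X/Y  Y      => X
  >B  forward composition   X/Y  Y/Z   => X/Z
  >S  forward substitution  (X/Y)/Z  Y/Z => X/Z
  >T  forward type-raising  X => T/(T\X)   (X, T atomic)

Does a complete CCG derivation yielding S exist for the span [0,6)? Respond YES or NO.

[0,6] S   >
  [0,2] S/PP   >S
    [0,1] "no" : (S/(N\S))/PP
    [1,2] "ate" : (N\S)/PP
  [2,6] PP   >
    [2,3] "bone" : PP/S
    [3,6] S   >
      [3,4] "every" : S/N
      [4,6] N   <
        [4,5] "dog" : S
        [5,6] "gave" : N\S

YES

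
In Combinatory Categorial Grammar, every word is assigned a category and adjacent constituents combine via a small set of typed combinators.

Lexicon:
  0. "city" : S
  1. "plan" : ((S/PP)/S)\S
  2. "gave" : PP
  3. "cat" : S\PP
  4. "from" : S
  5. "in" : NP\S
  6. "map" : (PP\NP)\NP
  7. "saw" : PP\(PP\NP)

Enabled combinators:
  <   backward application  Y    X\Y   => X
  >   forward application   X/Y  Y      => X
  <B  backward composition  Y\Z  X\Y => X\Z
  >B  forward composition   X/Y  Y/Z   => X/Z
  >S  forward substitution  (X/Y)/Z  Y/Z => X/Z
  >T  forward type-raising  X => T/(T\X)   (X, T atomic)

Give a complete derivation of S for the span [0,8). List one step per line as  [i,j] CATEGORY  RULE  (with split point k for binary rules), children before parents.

[0,1] S  lex  "city"
[1,2] ((S/PP)/S)\S  lex  "plan"
[0,2] (S/PP)/S  <  k=1
[2,3] PP  lex  "gave"
[3,4] S\PP  lex  "cat"
[2,4] S  <  k=3
[0,4] S/PP  >  k=2
[4,5] S  lex  "from"
[5,6] NP\S  lex  "in"
[4,6] NP  <  k=5
[6,7] (PP\NP)\NP  lex  "map"
[4,7] PP\NP  <  k=6
[7,8] PP\(PP\NP)  lex  "saw"
[4,8] PP  <  k=7
[0,8] S  >  k=4

[0,8] S   >
  [0,4] S/PP   >
    [0,2] (S/PP)/S   <
      [0,1] "city" : S
      [1,2] "plan" : ((S/PP)/S)\S
    [2,4] S   <
      [2,3] "gave" : PP
      [3,4] "cat" : S\PP
  [4,8] PP   <
    [4,7] PP\NP   <
      [4,6] NP   <
        [4,5] "from" : S
        [5,6] "in" : NP\S
      [6,7] "map" : (PP\NP)\NP
    [7,8] "saw" : PP\(PP\NP)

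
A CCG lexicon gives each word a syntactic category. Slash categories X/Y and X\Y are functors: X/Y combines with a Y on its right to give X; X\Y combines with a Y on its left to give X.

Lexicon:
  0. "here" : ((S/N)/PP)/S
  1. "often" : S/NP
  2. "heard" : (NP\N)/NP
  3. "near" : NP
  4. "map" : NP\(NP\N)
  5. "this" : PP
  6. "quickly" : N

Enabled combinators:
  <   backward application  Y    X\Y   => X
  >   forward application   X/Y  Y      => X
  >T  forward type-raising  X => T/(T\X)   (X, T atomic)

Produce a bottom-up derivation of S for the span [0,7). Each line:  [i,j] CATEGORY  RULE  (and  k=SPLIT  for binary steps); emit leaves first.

[0,7] S   >
  [0,6] S/N   >
    [0,5] (S/N)/PP   >
      [0,1] "here" : ((S/N)/PP)/S
      [1,5] S   >
        [1,2] "often" : S/NP
        [2,5] NP   <
          [2,4] NP\N   >
            [2,3] "heard" : (NP\N)/NP
            [3,4] "near" : NP
          [4,5] "map" : NP\(NP\N)
    [5,6] "this" : PP
  [6,7] "quickly" : N

[0,1] ((S/N)/PP)/S  lex  "here"
[1,2] S/NP  lex  "often"
[2,3] (NP\N)/NP  lex  "heard"
[3,4] NP  lex  "near"
[2,4] NP\N  >  k=3
[4,5] NP\(NP\N)  lex  "map"
[2,5] NP  <  k=4
[1,5] S  >  k=2
[0,5] (S/N)/PP  >  k=1
[5,6] PP  lex  "this"
[0,6] S/N  >  k=5
[6,7] N  lex  "quickly"
[0,7] S  >  k=6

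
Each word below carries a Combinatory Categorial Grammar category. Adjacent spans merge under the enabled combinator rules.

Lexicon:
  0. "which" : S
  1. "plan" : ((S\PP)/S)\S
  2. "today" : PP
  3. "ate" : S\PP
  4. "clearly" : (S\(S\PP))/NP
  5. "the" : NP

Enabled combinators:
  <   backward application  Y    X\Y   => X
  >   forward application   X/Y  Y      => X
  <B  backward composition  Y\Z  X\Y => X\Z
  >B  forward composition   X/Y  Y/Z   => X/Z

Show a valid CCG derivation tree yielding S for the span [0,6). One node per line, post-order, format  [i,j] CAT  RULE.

[0,6] S   <
  [0,4] S\PP   >
    [0,2] (S\PP)/S   <
      [0,1] "which" : S
      [1,2] "plan" : ((S\PP)/S)\S
    [2,4] S   <
      [2,3] "today" : PP
      [3,4] "ate" : S\PP
  [4,6] S\(S\PP)   >
    [4,5] "clearly" : (S\(S\PP))/NP
    [5,6] "the" : NP

[0,1] S  lex  "which"
[1,2] ((S\PP)/S)\S  lex  "plan"
[0,2] (S\PP)/S  <  k=1
[2,3] PP  lex  "today"
[3,4] S\PP  lex  "ate"
[2,4] S  <  k=3
[0,4] S\PP  >  k=2
[4,5] (S\(S\PP))/NP  lex  "clearly"
[5,6] NP  lex  "the"
[4,6] S\(S\PP)  >  k=5
[0,6] S  <  k=4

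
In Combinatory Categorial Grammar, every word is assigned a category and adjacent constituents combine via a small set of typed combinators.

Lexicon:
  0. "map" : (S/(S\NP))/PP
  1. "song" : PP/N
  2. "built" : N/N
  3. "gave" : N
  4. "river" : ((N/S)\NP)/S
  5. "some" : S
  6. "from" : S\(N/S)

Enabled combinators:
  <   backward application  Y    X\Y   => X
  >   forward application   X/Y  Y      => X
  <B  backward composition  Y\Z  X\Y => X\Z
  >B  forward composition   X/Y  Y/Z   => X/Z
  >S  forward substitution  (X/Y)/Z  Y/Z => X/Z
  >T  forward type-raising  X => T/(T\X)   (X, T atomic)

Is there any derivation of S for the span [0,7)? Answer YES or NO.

[0,7] S   >
  [0,4] S/(S\NP)   >
    [0,1] "map" : (S/(S\NP))/PP
    [1,4] PP   >
      [1,3] PP/N   >B
        [1,2] "song" : PP/N
        [2,3] "built" : N/N
      [3,4] "gave" : N
  [4,7] S\NP   <B
    [4,6] (N/S)\NP   >
      [4,5] "river" : ((N/S)\NP)/S
      [5,6] "some" : S
    [6,7] "from" : S\(N/S)

YES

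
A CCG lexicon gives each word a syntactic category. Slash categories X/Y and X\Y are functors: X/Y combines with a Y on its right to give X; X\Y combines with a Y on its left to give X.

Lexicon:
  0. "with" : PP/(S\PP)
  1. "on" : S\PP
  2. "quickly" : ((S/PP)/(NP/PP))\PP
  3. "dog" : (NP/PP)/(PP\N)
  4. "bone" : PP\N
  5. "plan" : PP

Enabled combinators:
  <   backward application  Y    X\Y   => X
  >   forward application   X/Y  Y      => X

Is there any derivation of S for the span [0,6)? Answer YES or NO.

[0,6] S   >
  [0,5] S/PP   >
    [0,3] (S/PP)/(NP/PP)   <
      [0,2] PP   >
        [0,1] "with" : PP/(S\PP)
        [1,2] "on" : S\PP
      [2,3] "quickly" : ((S/PP)/(NP/PP))\PP
    [3,5] NP/PP   >
      [3,4] "dog" : (NP/PP)/(PP\N)
      [4,5] "bone" : PP\N
  [5,6] "plan" : PP

YES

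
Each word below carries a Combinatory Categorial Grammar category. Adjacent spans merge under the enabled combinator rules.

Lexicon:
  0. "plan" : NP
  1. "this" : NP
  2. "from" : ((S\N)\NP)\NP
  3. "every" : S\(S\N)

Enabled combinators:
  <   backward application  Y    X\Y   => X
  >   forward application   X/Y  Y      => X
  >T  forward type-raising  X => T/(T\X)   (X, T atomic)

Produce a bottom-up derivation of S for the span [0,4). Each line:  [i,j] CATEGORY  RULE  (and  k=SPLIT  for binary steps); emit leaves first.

[0,1] NP  lex  "plan"
[1,2] NP  lex  "this"
[2,3] ((S\N)\NP)\NP  lex  "from"
[1,3] (S\N)\NP  <  k=2
[0,3] S\N  <  k=1
[3,4] S\(S\N)  lex  "every"
[0,4] S  <  k=3

[0,4] S   <
  [0,3] S\N   <
    [0,1] "plan" : NP
    [1,3] (S\N)\NP   <
      [1,2] "this" : NP
      [2,3] "from" : ((S\N)\NP)\NP
  [3,4] "every" : S\(S\N)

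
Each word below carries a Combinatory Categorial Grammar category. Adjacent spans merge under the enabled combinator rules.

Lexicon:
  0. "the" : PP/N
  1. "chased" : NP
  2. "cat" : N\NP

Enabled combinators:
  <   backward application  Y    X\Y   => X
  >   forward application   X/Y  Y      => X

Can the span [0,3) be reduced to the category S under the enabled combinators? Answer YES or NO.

NO

PP/N NP N\NP
CKY chart[0,3] = {PP}; S ∉ chart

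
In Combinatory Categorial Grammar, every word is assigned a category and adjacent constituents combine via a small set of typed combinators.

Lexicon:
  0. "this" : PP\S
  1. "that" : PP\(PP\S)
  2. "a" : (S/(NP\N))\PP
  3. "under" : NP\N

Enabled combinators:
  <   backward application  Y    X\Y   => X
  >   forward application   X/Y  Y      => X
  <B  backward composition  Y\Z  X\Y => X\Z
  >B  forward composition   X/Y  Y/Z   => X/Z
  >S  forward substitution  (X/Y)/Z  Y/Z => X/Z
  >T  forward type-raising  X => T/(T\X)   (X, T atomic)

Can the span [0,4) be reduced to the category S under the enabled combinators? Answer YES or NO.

YES

[0,4] S   >
  [0,3] S/(NP\N)   <
    [0,2] PP   <
      [0,1] "this" : PP\S
      [1,2] "that" : PP\(PP\S)
    [2,3] "a" : (S/(NP\N))\PP
  [3,4] "under" : NP\N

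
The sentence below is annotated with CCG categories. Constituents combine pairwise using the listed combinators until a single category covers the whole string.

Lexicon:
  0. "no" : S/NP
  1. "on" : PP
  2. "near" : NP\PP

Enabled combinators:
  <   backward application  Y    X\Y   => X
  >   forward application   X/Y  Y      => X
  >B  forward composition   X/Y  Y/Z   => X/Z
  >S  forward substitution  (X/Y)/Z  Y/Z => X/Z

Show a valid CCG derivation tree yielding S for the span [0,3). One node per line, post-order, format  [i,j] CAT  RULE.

[0,1] S/NP  lex  "no"
[1,2] PP  lex  "on"
[2,3] NP\PP  lex  "near"
[1,3] NP  <  k=2
[0,3] S  >  k=1

[0,3] S   >
  [0,1] "no" : S/NP
  [1,3] NP   <
    [1,2] "on" : PP
    [2,3] "near" : NP\PP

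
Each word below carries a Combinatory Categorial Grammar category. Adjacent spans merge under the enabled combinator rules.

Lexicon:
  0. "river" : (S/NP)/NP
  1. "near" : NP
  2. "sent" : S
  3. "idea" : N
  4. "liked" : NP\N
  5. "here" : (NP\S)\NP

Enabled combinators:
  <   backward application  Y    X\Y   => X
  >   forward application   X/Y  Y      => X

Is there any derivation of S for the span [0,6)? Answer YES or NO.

[0,6] S   >
  [0,2] S/NP   >
    [0,1] "river" : (S/NP)/NP
    [1,2] "near" : NP
  [2,6] NP   <
    [2,3] "sent" : S
    [3,6] NP\S   <
      [3,5] NP   <
        [3,4] "idea" : N
        [4,5] "liked" : NP\N
      [5,6] "here" : (NP\S)\NP

YES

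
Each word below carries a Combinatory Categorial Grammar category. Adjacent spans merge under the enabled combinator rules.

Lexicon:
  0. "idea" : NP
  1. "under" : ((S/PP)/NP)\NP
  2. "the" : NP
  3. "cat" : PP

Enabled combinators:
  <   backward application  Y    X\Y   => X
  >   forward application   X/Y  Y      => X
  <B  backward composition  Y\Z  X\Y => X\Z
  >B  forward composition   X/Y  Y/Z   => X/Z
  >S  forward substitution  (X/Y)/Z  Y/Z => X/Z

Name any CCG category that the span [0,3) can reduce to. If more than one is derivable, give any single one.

S/PP

[0,4] S   >
  [0,3] S/PP   >
    [0,2] (S/PP)/NP   <
      [0,1] "idea" : NP
      [1,2] "under" : ((S/PP)/NP)\NP
    [2,3] "the" : NP
  [3,4] "cat" : PP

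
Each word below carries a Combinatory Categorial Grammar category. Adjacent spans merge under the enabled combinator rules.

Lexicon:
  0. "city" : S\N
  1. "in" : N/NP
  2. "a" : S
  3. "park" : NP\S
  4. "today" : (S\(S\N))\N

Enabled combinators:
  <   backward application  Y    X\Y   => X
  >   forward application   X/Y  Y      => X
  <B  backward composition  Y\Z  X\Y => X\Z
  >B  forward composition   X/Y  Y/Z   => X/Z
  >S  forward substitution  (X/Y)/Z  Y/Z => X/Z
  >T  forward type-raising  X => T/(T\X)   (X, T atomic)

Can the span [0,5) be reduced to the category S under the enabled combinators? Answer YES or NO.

[0,5] S   <
  [0,1] "city" : S\N
  [1,5] S\(S\N)   <
    [1,4] N   >
      [1,2] "in" : N/NP
      [2,4] NP   <
        [2,3] "a" : S
        [3,4] "park" : NP\S
    [4,5] "today" : (S\(S\N))\N

YES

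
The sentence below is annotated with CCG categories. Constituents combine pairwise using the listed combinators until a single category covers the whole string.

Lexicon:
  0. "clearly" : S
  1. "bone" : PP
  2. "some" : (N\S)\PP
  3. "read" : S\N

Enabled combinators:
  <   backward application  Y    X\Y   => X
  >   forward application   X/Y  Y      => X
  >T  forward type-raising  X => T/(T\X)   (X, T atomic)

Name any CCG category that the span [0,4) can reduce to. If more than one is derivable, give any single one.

S

[0,4] S   <
  [0,3] N   <
    [0,1] "clearly" : S
    [1,3] N\S   <
      [1,2] "bone" : PP
      [2,3] "some" : (N\S)\PP
  [3,4] "read" : S\N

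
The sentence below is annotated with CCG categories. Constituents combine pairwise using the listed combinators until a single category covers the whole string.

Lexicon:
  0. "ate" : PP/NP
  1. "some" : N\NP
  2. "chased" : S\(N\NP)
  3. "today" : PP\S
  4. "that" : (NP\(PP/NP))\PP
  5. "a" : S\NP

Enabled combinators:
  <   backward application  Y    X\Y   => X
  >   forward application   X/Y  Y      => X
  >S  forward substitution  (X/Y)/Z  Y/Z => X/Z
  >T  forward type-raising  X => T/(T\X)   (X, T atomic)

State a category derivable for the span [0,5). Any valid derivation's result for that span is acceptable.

[0,6] S   <
  [0,5] NP   <
    [0,1] "ate" : PP/NP
    [1,5] NP\(PP/NP)   <
      [1,4] PP   <
        [1,3] S   <
          [1,2] "some" : N\NP
          [2,3] "chased" : S\(N\NP)
        [3,4] "today" : PP\S
      [4,5] "that" : (NP\(PP/NP))\PP
  [5,6] "a" : S\NP

NP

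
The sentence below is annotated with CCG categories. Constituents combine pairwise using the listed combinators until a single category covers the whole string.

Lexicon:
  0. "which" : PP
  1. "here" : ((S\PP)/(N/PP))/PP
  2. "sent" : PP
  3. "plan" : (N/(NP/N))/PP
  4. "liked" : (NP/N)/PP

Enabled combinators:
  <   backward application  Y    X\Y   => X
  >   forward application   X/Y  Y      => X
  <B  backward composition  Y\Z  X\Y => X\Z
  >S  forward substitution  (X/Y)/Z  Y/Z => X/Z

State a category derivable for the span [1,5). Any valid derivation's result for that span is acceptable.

S\PP

[0,5] S   <
  [0,1] "which" : PP
  [1,5] S\PP   >
    [1,3] (S\PP)/(N/PP)   >
      [1,2] "here" : ((S\PP)/(N/PP))/PP
      [2,3] "sent" : PP
    [3,5] N/PP   >S
      [3,4] "plan" : (N/(NP/N))/PP
      [4,5] "liked" : (NP/N)/PP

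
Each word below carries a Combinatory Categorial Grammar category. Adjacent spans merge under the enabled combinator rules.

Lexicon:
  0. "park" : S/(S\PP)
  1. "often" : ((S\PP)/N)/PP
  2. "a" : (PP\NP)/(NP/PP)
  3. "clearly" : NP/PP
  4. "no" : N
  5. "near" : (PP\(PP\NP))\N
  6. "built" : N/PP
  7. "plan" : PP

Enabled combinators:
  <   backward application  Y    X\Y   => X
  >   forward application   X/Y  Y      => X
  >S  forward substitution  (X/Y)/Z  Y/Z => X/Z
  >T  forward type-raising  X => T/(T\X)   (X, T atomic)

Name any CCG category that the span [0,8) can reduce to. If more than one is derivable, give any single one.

[0,8] S   >
  [0,1] "park" : S/(S\PP)
  [1,8] S\PP   >
    [1,6] (S\PP)/N   >
      [1,2] "often" : ((S\PP)/N)/PP
      [2,6] PP   <
        [2,4] PP\NP   >
          [2,3] "a" : (PP\NP)/(NP/PP)
          [3,4] "clearly" : NP/PP
        [4,6] PP\(PP\NP)   <
          [4,5] "no" : N
          [5,6] "near" : (PP\(PP\NP))\N
    [6,8] N   >
      [6,7] "built" : N/PP
      [7,8] "plan" : PP

S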